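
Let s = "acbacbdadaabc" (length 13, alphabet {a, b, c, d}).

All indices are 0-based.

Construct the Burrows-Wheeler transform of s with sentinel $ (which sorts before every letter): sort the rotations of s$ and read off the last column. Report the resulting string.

rank  rotation        last
    0  $acbacbdadaabc  c
    1  aabc$acbacbdad  d
    2  abc$acbacbdada  a
    3  acbacbdadaabc$  $
    4  acbdadaabc$acb  b
    5  adaabc$acbacbd  d
    6  bacbdadaabc$ac  c
    7  bc$acbacbdadaa  a
    8  bdadaabc$acbac  c
    9  c$acbacbdadaab  b
   10  cbacbdadaabc$a  a
   11  cbdadaabc$acba  a
   12  daabc$acbacbda  a
   13  dadaabc$acbacb  b

cda$bdcacbaaab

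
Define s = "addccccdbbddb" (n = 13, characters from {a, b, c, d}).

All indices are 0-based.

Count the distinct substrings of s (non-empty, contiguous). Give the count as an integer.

77

rank | idx | suffix
   0 |   0 | addccccdbbddb
   1 |  12 | b
   2 |   8 | bbddb
   3 |   9 | bddb
   4 |   3 | ccccdbbddb
   5 |   4 | cccdbbddb
   6 |   5 | ccdbbddb
   7 |   6 | cdbbddb
   8 |  11 | db
   9 |   7 | dbbddb
  10 |   2 | dccccdbbddb
  11 |  10 | ddb
  12 |   1 | ddccccdbbddb

SA = [0, 12, 8, 9, 3, 4, 5, 6, 11, 7, 2, 10, 1]
rank  pair      lcp
   1  s[0:],s[12:]  0  ''
   2  s[12:],s[8:]  1  'b'
   3  s[8:],s[9:]  1  'b'
   4  s[9:],s[3:]  0  ''
   5  s[3:],s[4:]  3  'ccc'
   6  s[4:],s[5:]  2  'cc'
   7  s[5:],s[6:]  1  'c'
   8  s[6:],s[11:]  0  ''
   9  s[11:],s[7:]  2  'db'
  10  s[7:],s[2:]  1  'd'
  11  s[2:],s[10:]  1  'd'
  12  s[10:],s[1:]  2  'dd'

n(n+1)/2 = 13·14/2 = 91
Σ LCP = 0 + 0 + 1 + 1 + 0 + 3 + 2 + 1 + 0 + 2 + 1 + 1 + 2 = 14
distinct = 91 − 14 = 77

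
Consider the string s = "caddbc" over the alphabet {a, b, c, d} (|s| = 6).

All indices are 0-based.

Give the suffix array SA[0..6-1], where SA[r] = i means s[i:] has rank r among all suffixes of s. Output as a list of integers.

rank→(start, suffix):
  0 → (1, 'addbc')
  1 → (4, 'bc')
  2 → (5, 'c')
  3 → (0, 'caddbc')
  4 → (3, 'dbc')
  5 → (2, 'ddbc')

[1, 4, 5, 0, 3, 2]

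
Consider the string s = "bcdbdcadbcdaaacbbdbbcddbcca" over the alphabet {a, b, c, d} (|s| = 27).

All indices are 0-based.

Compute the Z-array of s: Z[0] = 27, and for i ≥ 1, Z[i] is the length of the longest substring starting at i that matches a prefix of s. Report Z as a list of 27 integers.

Z[0]=27
i=1: i≥r, start 0; Z[1]=0
i=2: i≥r, start 0; Z[2]=0
i=3: i≥r, start 0; Z[3]=1 extend→box=[3,4)
i=4: i≥r, start 0; Z[4]=0
i=5: i≥r, start 0; Z[5]=0
i=6: i≥r, start 0; Z[6]=0
i=7: i≥r, start 0; Z[7]=0
i=8: i≥r, start 0; Z[8]=3 extend→box=[8,11)
i=9: min(r-i=2, Z[1]=0)=0; Z[9]=0
i=10: min(r-i=1, Z[2]=0)=0; Z[10]=0
i=11: i≥r, start 0; Z[11]=0
i=12: i≥r, start 0; Z[12]=0
i=13: i≥r, start 0; Z[13]=0
i=14: i≥r, start 0; Z[14]=0
i=15: i≥r, start 0; Z[15]=1 extend→box=[15,16)
i=16: i≥r, start 0; Z[16]=1 extend→box=[16,17)
i=17: i≥r, start 0; Z[17]=0
i=18: i≥r, start 0; Z[18]=1 extend→box=[18,19)
i=19: i≥r, start 0; Z[19]=3 extend→box=[19,22)
i=20: min(r-i=2, Z[1]=0)=0; Z[20]=0
i=21: min(r-i=1, Z[2]=0)=0; Z[21]=0
i=22: i≥r, start 0; Z[22]=0
i=23: i≥r, start 0; Z[23]=2 extend→box=[23,25)
i=24: min(r-i=1, Z[1]=0)=0; Z[24]=0
i=25: i≥r, start 0; Z[25]=0
i=26: i≥r, start 0; Z[26]=0

[27, 0, 0, 1, 0, 0, 0, 0, 3, 0, 0, 0, 0, 0, 0, 1, 1, 0, 1, 3, 0, 0, 0, 2, 0, 0, 0]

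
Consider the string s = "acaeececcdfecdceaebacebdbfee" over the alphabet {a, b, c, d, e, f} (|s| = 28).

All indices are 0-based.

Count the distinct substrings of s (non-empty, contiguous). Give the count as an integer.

sorted suffixes:
  #0 SA[0]=0  'acaeececcdfecdceaebacebdbfee'
  #1 SA[1]=19  'acebdbfee'
  #2 SA[2]=16  'aebacebdbfee'
  #3 SA[3]=2  'aeececcdfecdceaebacebdbfee'
  #4 SA[4]=18  'bacebdbfee'
  #5 SA[5]=22  'bdbfee'
  #6 SA[6]=24  'bfee'
  #7 SA[7]=1  'caeececcdfecdceaebacebdbfee'
  #8 SA[8]=7  'ccdfecdceaebacebdbfee'
  #9 SA[9]=12  'cdceaebacebdbfee'
  #10 SA[10]=8  'cdfecdceaebacebdbfee'
  #11 SA[11]=14  'ceaebacebdbfee'
  #12 SA[12]=20  'cebdbfee'
  #13 SA[13]=5  'ceccdfecdceaebacebdbfee'
  #14 SA[14]=23  'dbfee'
  #15 SA[15]=13  'dceaebacebdbfee'
  #16 SA[16]=9  'dfecdceaebacebdbfee'
  #17 SA[17]=27  'e'
  #18 SA[18]=15  'eaebacebdbfee'
  #19 SA[19]=17  'ebacebdbfee'
  #20 SA[20]=21  'ebdbfee'
  #21 SA[21]=6  'eccdfecdceaebacebdbfee'
  #22 SA[22]=11  'ecdceaebacebdbfee'
  #23 SA[23]=4  'ececcdfecdceaebacebdbfee'
  #24 SA[24]=26  'ee'
  #25 SA[25]=3  'eececcdfecdceaebacebdbfee'
  #26 SA[26]=10  'fecdceaebacebdbfee'
  #27 SA[27]=25  'fee'

SA = [0, 19, 16, 2, 18, 22, 24, 1, 7, 12, 8, 14, 20, 5, 23, 13, 9, 27, 15, 17, 21, 6, 11, 4, 26, 3, 10, 25]
rank  pair      lcp
   1  s[0:],s[19:]  2  'ac'
   2  s[19:],s[16:]  1  'a'
   3  s[16:],s[2:]  2  'ae'
   4  s[2:],s[18:]  0  ''
   5  s[18:],s[22:]  1  'b'
   6  s[22:],s[24:]  1  'b'
   7  s[24:],s[1:]  0  ''
   8  s[1:],s[7:]  1  'c'
   9  s[7:],s[12:]  1  'c'
  10  s[12:],s[8:]  2  'cd'
  11  s[8:],s[14:]  1  'c'
  12  s[14:],s[20:]  2  'ce'
  13  s[20:],s[5:]  2  'ce'
  14  s[5:],s[23:]  0  ''
  15  s[23:],s[13:]  1  'd'
  16  s[13:],s[9:]  1  'd'
  17  s[9:],s[27:]  0  ''
  18  s[27:],s[15:]  1  'e'
  19  s[15:],s[17:]  1  'e'
  20  s[17:],s[21:]  2  'eb'
  21  s[21:],s[6:]  1  'e'
  22  s[6:],s[11:]  2  'ec'
  23  s[11:],s[4:]  2  'ec'
  24  s[4:],s[26:]  1  'e'
  25  s[26:],s[3:]  2  'ee'
  26  s[3:],s[10:]  0  ''
  27  s[10:],s[25:]  2  'fe'

n(n+1)/2 = 28·29/2 = 406
Σ LCP = 0 + 2 + 1 + 2 + 0 + 1 + 1 + 0 + 1 + 1 + 2 + 1 + 2 + 2 + 0 + 1 + 1 + 0 + 1 + 1 + 2 + 1 + 2 + 2 + 1 + 2 + 0 + 2 = 32
distinct = 406 − 32 = 374

374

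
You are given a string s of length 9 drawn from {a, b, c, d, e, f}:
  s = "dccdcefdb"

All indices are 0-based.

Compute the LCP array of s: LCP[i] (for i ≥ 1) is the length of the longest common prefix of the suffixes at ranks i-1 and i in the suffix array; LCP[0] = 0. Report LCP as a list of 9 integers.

sorted suffixes:
  #0 SA[0]=8  'b'
  #1 SA[1]=1  'ccdcefdb'
  #2 SA[2]=2  'cdcefdb'
  #3 SA[3]=4  'cefdb'
  #4 SA[4]=7  'db'
  #5 SA[5]=0  'dccdcefdb'
  #6 SA[6]=3  'dcefdb'
  #7 SA[7]=5  'efdb'
  #8 SA[8]=6  'fdb'

SA = [8, 1, 2, 4, 7, 0, 3, 5, 6]
rank  pair      lcp
   1  s[8:],s[1:]  0  ''
   2  s[1:],s[2:]  1  'c'
   3  s[2:],s[4:]  1  'c'
   4  s[4:],s[7:]  0  ''
   5  s[7:],s[0:]  1  'd'
   6  s[0:],s[3:]  2  'dc'
   7  s[3:],s[5:]  0  ''
   8  s[5:],s[6:]  0  ''

[0, 0, 1, 1, 0, 1, 2, 0, 0]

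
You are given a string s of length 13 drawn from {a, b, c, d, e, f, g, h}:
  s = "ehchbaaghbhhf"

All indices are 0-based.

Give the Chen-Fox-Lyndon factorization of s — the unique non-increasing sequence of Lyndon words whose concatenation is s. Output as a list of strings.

["eh", "ch", "b", "aaghbhhf"]

emit factor 1: 'eh' (i=0, period=2)
emit factor 2: 'ch' (i=2, period=2)
emit factor 3: 'b' (i=4, period=1)
emit factor 4: 'aaghbhhf' (i=5, period=8)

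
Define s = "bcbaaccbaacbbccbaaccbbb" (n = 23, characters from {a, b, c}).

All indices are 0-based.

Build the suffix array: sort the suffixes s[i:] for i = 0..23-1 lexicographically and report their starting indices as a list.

[8, 3, 16, 9, 4, 17, 22, 7, 2, 15, 21, 20, 11, 0, 12, 6, 1, 14, 19, 10, 5, 13, 18]

rank→(start, suffix):
  0 → (8, 'aacbbccbaaccbbb')
  1 → (3, 'aaccbaacbbccbaaccbbb')
  2 → (16, 'aaccbbb')
  3 → (9, 'acbbccbaaccbbb')
  4 → (4, 'accbaacbbccbaaccbbb')
  5 → (17, 'accbbb')
  6 → (22, 'b')
  7 → (7, 'baacbbccbaaccbbb')
  8 → (2, 'baaccbaacbbccbaaccbbb')
  9 → (15, 'baaccbbb')
  10 → (21, 'bb')
  11 → (20, 'bbb')
  12 → (11, 'bbccbaaccbbb')
  13 → (0, 'bcbaaccbaacbbccbaaccbbb')
  14 → (12, 'bccbaaccbbb')
  15 → (6, 'cbaacbbccbaaccbbb')
  16 → (1, 'cbaaccbaacbbccbaaccbbb')
  17 → (14, 'cbaaccbbb')
  18 → (19, 'cbbb')
  19 → (10, 'cbbccbaaccbbb')
  20 → (5, 'ccbaacbbccbaaccbbb')
  21 → (13, 'ccbaaccbbb')
  22 → (18, 'ccbbb')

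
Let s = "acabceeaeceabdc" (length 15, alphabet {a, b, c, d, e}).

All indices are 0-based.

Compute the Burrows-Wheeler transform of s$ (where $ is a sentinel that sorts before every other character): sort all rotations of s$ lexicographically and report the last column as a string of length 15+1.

rank  rotation          last
    0  $acabceeaeceabdc  c
    1  abceeaeceabdc$ac  c
    2  abdc$acabceeaece  e
    3  acabceeaeceabdc$  $
    4  aeceabdc$acabcee  e
    5  bceeaeceabdc$aca  a
    6  bdc$acabceeaecea  a
    7  c$acabceeaeceabd  d
    8  cabceeaeceabdc$a  a
    9  ceabdc$acabceeae  e
   10  ceeaeceabdc$acab  b
   11  dc$acabceeaeceab  b
   12  eabdc$acabceeaec  c
   13  eaeceabdc$acabce  e
   14  eceabdc$acabceea  a
   15  eeaeceabdc$acabc  c

cce$eaadaebbceac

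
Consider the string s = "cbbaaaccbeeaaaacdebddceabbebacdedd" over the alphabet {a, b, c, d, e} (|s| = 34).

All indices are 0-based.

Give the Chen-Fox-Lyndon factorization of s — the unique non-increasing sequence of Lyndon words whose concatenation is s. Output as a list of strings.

emit factor 1: 'c' (i=0, period=1)
emit factor 2: 'b' (i=1, period=1)
emit factor 3: 'b' (i=2, period=1)
emit factor 4: 'aaaccbee' (i=3, period=8)
emit factor 5: 'aaaacdebddceabbebacdedd' (i=11, period=23)

["c", "b", "b", "aaaccbee", "aaaacdebddceabbebacdedd"]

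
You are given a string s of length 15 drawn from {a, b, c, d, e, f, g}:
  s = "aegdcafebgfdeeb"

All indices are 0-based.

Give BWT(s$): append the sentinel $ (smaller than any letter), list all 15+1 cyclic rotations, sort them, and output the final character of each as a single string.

rank  rotation          last
    0  $aegdcafebgfdeeb  b
    1  aegdcafebgfdeeb$  $
    2  afebgfdeeb$aegdc  c
    3  b$aegdcafebgfdee  e
    4  bgfdeeb$aegdcafe  e
    5  cafebgfdeeb$aegd  d
    6  dcafebgfdeeb$aeg  g
    7  deeb$aegdcafebgf  f
    8  eb$aegdcafebgfde  e
    9  ebgfdeeb$aegdcaf  f
   10  eeb$aegdcafebgfd  d
   11  egdcafebgfdeeb$a  a
   12  fdeeb$aegdcafebg  g
   13  febgfdeeb$aegdca  a
   14  gdcafebgfdeeb$ae  e
   15  gfdeeb$aegdcafeb  b

b$ceedgfefdagaeb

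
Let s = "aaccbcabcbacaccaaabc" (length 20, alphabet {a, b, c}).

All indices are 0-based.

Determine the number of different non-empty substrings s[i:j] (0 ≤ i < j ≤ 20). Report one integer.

sorted suffixes:
  #0 SA[0]=15  'aaabc'
  #1 SA[1]=16  'aabc'
  #2 SA[2]=0  'aaccbcabcbacaccaaabc'
  #3 SA[3]=17  'abc'
  #4 SA[4]=6  'abcbacaccaaabc'
  #5 SA[5]=10  'acaccaaabc'
  #6 SA[6]=12  'accaaabc'
  #7 SA[7]=1  'accbcabcbacaccaaabc'
  #8 SA[8]=9  'bacaccaaabc'
  #9 SA[9]=18  'bc'
  #10 SA[10]=4  'bcabcbacaccaaabc'
  #11 SA[11]=7  'bcbacaccaaabc'
  #12 SA[12]=19  'c'
  #13 SA[13]=14  'caaabc'
  #14 SA[14]=5  'cabcbacaccaaabc'
  #15 SA[15]=11  'caccaaabc'
  #16 SA[16]=8  'cbacaccaaabc'
  #17 SA[17]=3  'cbcabcbacaccaaabc'
  #18 SA[18]=13  'ccaaabc'
  #19 SA[19]=2  'ccbcabcbacaccaaabc'

SA = [15, 16, 0, 17, 6, 10, 12, 1, 9, 18, 4, 7, 19, 14, 5, 11, 8, 3, 13, 2]
[i] adj suffixes → lcp
  [1] 15/16 → 2 ('aa')
  [2] 16/0 → 2 ('aa')
  [3] 0/17 → 1 ('a')
  [4] 17/6 → 3 ('abc')
  [5] 6/10 → 1 ('a')
  [6] 10/12 → 2 ('ac')
  [7] 12/1 → 3 ('acc')
  [8] 1/9 → 0 ('')
  [9] 9/18 → 1 ('b')
  [10] 18/4 → 2 ('bc')
  [11] 4/7 → 2 ('bc')
  [12] 7/19 → 0 ('')
  [13] 19/14 → 1 ('c')
  [14] 14/5 → 2 ('ca')
  [15] 5/11 → 2 ('ca')
  [16] 11/8 → 1 ('c')
  [17] 8/3 → 2 ('cb')
  [18] 3/13 → 1 ('c')
  [19] 13/2 → 2 ('cc')

n(n+1)/2 = 20·21/2 = 210
Σ LCP = 0 + 2 + 2 + 1 + 3 + 1 + 2 + 3 + 0 + 1 + 2 + 2 + 0 + 1 + 2 + 2 + 1 + 2 + 1 + 2 = 30
distinct = 210 − 30 = 180

180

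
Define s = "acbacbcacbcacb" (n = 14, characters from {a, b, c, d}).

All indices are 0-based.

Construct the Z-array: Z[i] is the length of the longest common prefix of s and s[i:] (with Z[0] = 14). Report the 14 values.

Z[0]=14
i=1: i≥r, start 0; Z[1]=0
i=2: i≥r, start 0; Z[2]=0
i=3: i≥r, start 0; Z[3]=3 grow→box=[3,6)
i=4: min(r-i=2, Z[1]=0)=0; Z[4]=0
i=5: min(r-i=1, Z[2]=0)=0; Z[5]=0
i=6: i≥r, start 0; Z[6]=0
i=7: i≥r, start 0; Z[7]=3 grow→box=[7,10)
i=8: min(r-i=2, Z[1]=0)=0; Z[8]=0
i=9: min(r-i=1, Z[2]=0)=0; Z[9]=0
i=10: i≥r, start 0; Z[10]=0
i=11: i≥r, start 0; Z[11]=3 grow→box=[11,14)
i=12: min(r-i=2, Z[1]=0)=0; Z[12]=0
i=13: min(r-i=1, Z[2]=0)=0; Z[13]=0

[14, 0, 0, 3, 0, 0, 0, 3, 0, 0, 0, 3, 0, 0]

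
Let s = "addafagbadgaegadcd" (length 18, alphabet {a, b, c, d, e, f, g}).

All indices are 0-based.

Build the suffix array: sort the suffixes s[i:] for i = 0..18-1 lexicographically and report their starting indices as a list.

rank | idx | suffix
   0 |  14 | adcd
   1 |   0 | addafagbadgaegadcd
   2 |   8 | adgaegadcd
   3 |  11 | aegadcd
   4 |   3 | afagbadgaegadcd
   5 |   5 | agbadgaegadcd
   6 |   7 | badgaegadcd
   7 |  16 | cd
   8 |  17 | d
   9 |   2 | dafagbadgaegadcd
  10 |  15 | dcd
  11 |   1 | ddafagbadgaegadcd
  12 |   9 | dgaegadcd
  13 |  12 | egadcd
  14 |   4 | fagbadgaegadcd
  15 |  13 | gadcd
  16 |  10 | gaegadcd
  17 |   6 | gbadgaegadcd

[14, 0, 8, 11, 3, 5, 7, 16, 17, 2, 15, 1, 9, 12, 4, 13, 10, 6]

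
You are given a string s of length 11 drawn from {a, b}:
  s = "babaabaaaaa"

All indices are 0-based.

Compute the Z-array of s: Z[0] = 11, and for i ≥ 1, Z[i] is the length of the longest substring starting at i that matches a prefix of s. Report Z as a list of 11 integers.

Z[0]=11
i=1: fresh scan; Z[1]=0
i=2: fresh scan; Z[2]=2 scan→box=[2,4)
i=3: min(r-i=1, Z[1]=0)=0; Z[3]=0
i=4: fresh scan; Z[4]=0
i=5: fresh scan; Z[5]=2 scan→box=[5,7)
i=6: min(r-i=1, Z[1]=0)=0; Z[6]=0
i=7: fresh scan; Z[7]=0
i=8: fresh scan; Z[8]=0
i=9: fresh scan; Z[9]=0
i=10: fresh scan; Z[10]=0

[11, 0, 2, 0, 0, 2, 0, 0, 0, 0, 0]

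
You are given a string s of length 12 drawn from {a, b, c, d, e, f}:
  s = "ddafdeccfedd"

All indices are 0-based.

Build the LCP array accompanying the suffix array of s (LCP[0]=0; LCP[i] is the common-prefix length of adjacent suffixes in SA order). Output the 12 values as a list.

rank→(start, suffix):
  0 → (2, 'afdeccfedd')
  1 → (6, 'ccfedd')
  2 → (7, 'cfedd')
  3 → (11, 'd')
  4 → (1, 'dafdeccfedd')
  5 → (10, 'dd')
  6 → (0, 'ddafdeccfedd')
  7 → (4, 'deccfedd')
  8 → (5, 'eccfedd')
  9 → (9, 'edd')
  10 → (3, 'fdeccfedd')
  11 → (8, 'fedd')

SA = [2, 6, 7, 11, 1, 10, 0, 4, 5, 9, 3, 8]
i: (SA[i-1],SA[i]) lcp shared
  1: (2,6) 0 ''
  2: (6,7) 1 'c'
  3: (7,11) 0 ''
  4: (11,1) 1 'd'
  5: (1,10) 1 'd'
  6: (10,0) 2 'dd'
  7: (0,4) 1 'd'
  8: (4,5) 0 ''
  9: (5,9) 1 'e'
  10: (9,3) 0 ''
  11: (3,8) 1 'f'

[0, 0, 1, 0, 1, 1, 2, 1, 0, 1, 0, 1]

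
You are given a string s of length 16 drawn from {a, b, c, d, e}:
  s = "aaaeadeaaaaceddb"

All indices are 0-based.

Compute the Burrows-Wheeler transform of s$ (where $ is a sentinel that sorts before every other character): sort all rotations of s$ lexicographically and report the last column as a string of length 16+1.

rank  rotation           last
    0  $aaaeadeaaaaceddb  b
    1  aaaaceddb$aaaeade  e
    2  aaaceddb$aaaeadea  a
    3  aaaeadeaaaaceddb$  $
    4  aaceddb$aaaeadeaa  a
    5  aaeadeaaaaceddb$a  a
    6  aceddb$aaaeadeaaa  a
    7  adeaaaaceddb$aaae  e
    8  aeadeaaaaceddb$aa  a
    9  b$aaaeadeaaaacedd  d
   10  ceddb$aaaeadeaaaa  a
   11  db$aaaeadeaaaaced  d
   12  ddb$aaaeadeaaaace  e
   13  deaaaaceddb$aaaea  a
   14  eaaaaceddb$aaaead  d
   15  eadeaaaaceddb$aaa  a
   16  eddb$aaaeadeaaaac  c

bea$aaaeadadeadac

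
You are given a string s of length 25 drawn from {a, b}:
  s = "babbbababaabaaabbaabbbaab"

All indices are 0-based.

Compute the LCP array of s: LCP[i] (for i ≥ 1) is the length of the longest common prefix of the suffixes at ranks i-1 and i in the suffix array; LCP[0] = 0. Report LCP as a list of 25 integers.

sorted suffixes:
  #0 SA[0]=12  'aaabbaabbbaab'
  #1 SA[1]=22  'aab'
  #2 SA[2]=9  'aabaaabbaabbbaab'
  #3 SA[3]=13  'aabbaabbbaab'
  #4 SA[4]=17  'aabbbaab'
  #5 SA[5]=23  'ab'
  #6 SA[6]=10  'abaaabbaabbbaab'
  #7 SA[7]=7  'abaabaaabbaabbbaab'
  #8 SA[8]=5  'ababaabaaabbaabbbaab'
  #9 SA[9]=14  'abbaabbbaab'
  #10 SA[10]=18  'abbbaab'
  #11 SA[11]=1  'abbbababaabaaabbaabbbaab'
  #12 SA[12]=24  'b'
  #13 SA[13]=11  'baaabbaabbbaab'
  #14 SA[14]=21  'baab'
  #15 SA[15]=8  'baabaaabbaabbbaab'
  #16 SA[16]=16  'baabbbaab'
  #17 SA[17]=6  'babaabaaabbaabbbaab'
  #18 SA[18]=4  'bababaabaaabbaabbbaab'
  #19 SA[19]=0  'babbbababaabaaabbaabbbaab'
  #20 SA[20]=20  'bbaab'
  #21 SA[21]=15  'bbaabbbaab'
  #22 SA[22]=3  'bbababaabaaabbaabbbaab'
  #23 SA[23]=19  'bbbaab'
  #24 SA[24]=2  'bbbababaabaaabbaabbbaab'

SA = [12, 22, 9, 13, 17, 23, 10, 7, 5, 14, 18, 1, 24, 11, 21, 8, 16, 6, 4, 0, 20, 15, 3, 19, 2]
rank  pair      lcp
   1  s[12:],s[22:]  2  'aa'
   2  s[22:],s[9:]  3  'aab'
   3  s[9:],s[13:]  3  'aab'
   4  s[13:],s[17:]  4  'aabb'
   5  s[17:],s[23:]  1  'a'
   6  s[23:],s[10:]  2  'ab'
   7  s[10:],s[7:]  4  'abaa'
   8  s[7:],s[5:]  3  'aba'
   9  s[5:],s[14:]  2  'ab'
  10  s[14:],s[18:]  3  'abb'
  11  s[18:],s[1:]  5  'abbba'
  12  s[1:],s[24:]  0  ''
  13  s[24:],s[11:]  1  'b'
  14  s[11:],s[21:]  3  'baa'
  15  s[21:],s[8:]  4  'baab'
  16  s[8:],s[16:]  4  'baab'
  17  s[16:],s[6:]  2  'ba'
  18  s[6:],s[4:]  4  'baba'
  19  s[4:],s[0:]  3  'bab'
  20  s[0:],s[20:]  1  'b'
  21  s[20:],s[15:]  5  'bbaab'
  22  s[15:],s[3:]  3  'bba'
  23  s[3:],s[19:]  2  'bb'
  24  s[19:],s[2:]  4  'bbba'

[0, 2, 3, 3, 4, 1, 2, 4, 3, 2, 3, 5, 0, 1, 3, 4, 4, 2, 4, 3, 1, 5, 3, 2, 4]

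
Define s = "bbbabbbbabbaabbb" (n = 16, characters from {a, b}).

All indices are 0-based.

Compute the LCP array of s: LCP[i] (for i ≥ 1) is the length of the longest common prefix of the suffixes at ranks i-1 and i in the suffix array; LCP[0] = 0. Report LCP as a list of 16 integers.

[0, 1, 3, 4, 0, 1, 2, 4, 1, 2, 3, 5, 2, 3, 6, 3]

rank→(start, suffix):
  0 → (11, 'aabbb')
  1 → (8, 'abbaabbb')
  2 → (12, 'abbb')
  3 → (3, 'abbbbabbaabbb')
  4 → (15, 'b')
  5 → (10, 'baabbb')
  6 → (7, 'babbaabbb')
  7 → (2, 'babbbbabbaabbb')
  8 → (14, 'bb')
  9 → (9, 'bbaabbb')
  10 → (6, 'bbabbaabbb')
  11 → (1, 'bbabbbbabbaabbb')
  12 → (13, 'bbb')
  13 → (5, 'bbbabbaabbb')
  14 → (0, 'bbbabbbbabbaabbb')
  15 → (4, 'bbbbabbaabbb')

SA = [11, 8, 12, 3, 15, 10, 7, 2, 14, 9, 6, 1, 13, 5, 0, 4]
[i] adj suffixes → lcp
  [1] 11/8 → 1 ('a')
  [2] 8/12 → 3 ('abb')
  [3] 12/3 → 4 ('abbb')
  [4] 3/15 → 0 ('')
  [5] 15/10 → 1 ('b')
  [6] 10/7 → 2 ('ba')
  [7] 7/2 → 4 ('babb')
  [8] 2/14 → 1 ('b')
  [9] 14/9 → 2 ('bb')
  [10] 9/6 → 3 ('bba')
  [11] 6/1 → 5 ('bbabb')
  [12] 1/13 → 2 ('bb')
  [13] 13/5 → 3 ('bbb')
  [14] 5/0 → 6 ('bbbabb')
  [15] 0/4 → 3 ('bbb')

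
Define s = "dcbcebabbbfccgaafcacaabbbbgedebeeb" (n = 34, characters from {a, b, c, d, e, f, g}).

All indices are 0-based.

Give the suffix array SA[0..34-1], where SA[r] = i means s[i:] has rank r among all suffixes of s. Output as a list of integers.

rank | idx | suffix
   0 |  20 | aabbbbgedebeeb
   1 |  14 | aafcacaabbbbgedebeeb
   2 |  21 | abbbbgedebeeb
   3 |   6 | abbbfccgaafcacaabbbbgedebeeb
   4 |  18 | acaabbbbgedebeeb
   5 |  15 | afcacaabbbbgedebeeb
   6 |  33 | b
   7 |   5 | babbbfccgaafcacaabbbbgedebeeb
   8 |  22 | bbbbgedebeeb
   9 |   7 | bbbfccgaafcacaabbbbgedebeeb
  10 |  23 | bbbgedebeeb
  11 |   8 | bbfccgaafcacaabbbbgedebeeb
  12 |  24 | bbgedebeeb
  13 |   2 | bcebabbbfccgaafcacaabbbbgedebeeb
  14 |  30 | beeb
  15 |   9 | bfccgaafcacaabbbbgedebeeb
  16 |  25 | bgedebeeb
  17 |  19 | caabbbbgedebeeb
  18 |  17 | cacaabbbbgedebeeb
  19 |   1 | cbcebabbbfccgaafcacaabbbbgedebeeb
  20 |  11 | ccgaafcacaabbbbgedebeeb
  21 |   3 | cebabbbfccgaafcacaabbbbgedebeeb
  22 |  12 | cgaafcacaabbbbgedebeeb
  23 |   0 | dcbcebabbbfccgaafcacaabbbbgedebeeb
  24 |  28 | debeeb
  25 |  32 | eb
  26 |   4 | ebabbbfccgaafcacaabbbbgedebeeb
  27 |  29 | ebeeb
  28 |  27 | edebeeb
  29 |  31 | eeb
  30 |  16 | fcacaabbbbgedebeeb
  31 |  10 | fccgaafcacaabbbbgedebeeb
  32 |  13 | gaafcacaabbbbgedebeeb
  33 |  26 | gedebeeb

[20, 14, 21, 6, 18, 15, 33, 5, 22, 7, 23, 8, 24, 2, 30, 9, 25, 19, 17, 1, 11, 3, 12, 0, 28, 32, 4, 29, 27, 31, 16, 10, 13, 26]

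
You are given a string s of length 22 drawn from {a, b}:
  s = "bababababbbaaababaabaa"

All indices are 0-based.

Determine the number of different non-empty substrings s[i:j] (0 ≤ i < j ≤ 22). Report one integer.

rank→(start, suffix):
  0 → (21, 'a')
  1 → (20, 'aa')
  2 → (11, 'aaababaabaa')
  3 → (17, 'aabaa')
  4 → (12, 'aababaabaa')
  5 → (18, 'abaa')
  6 → (15, 'abaabaa')
  7 → (13, 'ababaabaa')
  8 → (1, 'ababababbbaaababaabaa')
  9 → (3, 'abababbbaaababaabaa')
  10 → (5, 'ababbbaaababaabaa')
  11 → (7, 'abbbaaababaabaa')
  12 → (19, 'baa')
  13 → (10, 'baaababaabaa')
  14 → (16, 'baabaa')
  15 → (14, 'babaabaa')
  16 → (0, 'bababababbbaaababaabaa')
  17 → (2, 'babababbbaaababaabaa')
  18 → (4, 'bababbbaaababaabaa')
  19 → (6, 'babbbaaababaabaa')
  20 → (9, 'bbaaababaabaa')
  21 → (8, 'bbbaaababaabaa')

SA = [21, 20, 11, 17, 12, 18, 15, 13, 1, 3, 5, 7, 19, 10, 16, 14, 0, 2, 4, 6, 9, 8]
rank  pair      lcp
   1  s[21:],s[20:]  1  'a'
   2  s[20:],s[11:]  2  'aa'
   3  s[11:],s[17:]  2  'aa'
   4  s[17:],s[12:]  4  'aaba'
   5  s[12:],s[18:]  1  'a'
   6  s[18:],s[15:]  4  'abaa'
   7  s[15:],s[13:]  3  'aba'
   8  s[13:],s[1:]  5  'ababa'
   9  s[1:],s[3:]  6  'ababab'
  10  s[3:],s[5:]  4  'abab'
  11  s[5:],s[7:]  2  'ab'
  12  s[7:],s[19:]  0  ''
  13  s[19:],s[10:]  3  'baa'
  14  s[10:],s[16:]  3  'baa'
  15  s[16:],s[14:]  2  'ba'
  16  s[14:],s[0:]  4  'baba'
  17  s[0:],s[2:]  7  'bababab'
  18  s[2:],s[4:]  5  'babab'
  19  s[4:],s[6:]  3  'bab'
  20  s[6:],s[9:]  1  'b'
  21  s[9:],s[8:]  2  'bb'

n(n+1)/2 = 22·23/2 = 253
Σ LCP = 0 + 1 + 2 + 2 + 4 + 1 + 4 + 3 + 5 + 6 + 4 + 2 + 0 + 3 + 3 + 2 + 4 + 7 + 5 + 3 + 1 + 2 = 64
distinct = 253 − 64 = 189

189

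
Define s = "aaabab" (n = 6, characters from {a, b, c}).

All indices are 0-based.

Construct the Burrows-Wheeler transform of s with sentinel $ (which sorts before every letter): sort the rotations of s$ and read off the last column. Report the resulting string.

b$abaaa

rank  rotation last
    0  $aaabab  b
    1  aaabab$  $
    2  aabab$a  a
    3  ab$aaab  b
    4  abab$aa  a
    5  b$aaaba  a
    6  bab$aaa  a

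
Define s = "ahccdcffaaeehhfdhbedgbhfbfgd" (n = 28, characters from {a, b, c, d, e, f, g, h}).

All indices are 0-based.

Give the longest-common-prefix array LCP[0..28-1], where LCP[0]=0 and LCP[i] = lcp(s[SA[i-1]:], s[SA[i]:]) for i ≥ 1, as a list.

[0, 1, 1, 0, 1, 1, 0, 1, 1, 0, 1, 1, 1, 0, 1, 1, 0, 1, 1, 1, 1, 0, 1, 0, 1, 1, 2, 1]

rank | idx | suffix
   0 |   8 | aaeehhfdhbedgbhfbfgd
   1 |   9 | aeehhfdhbedgbhfbfgd
   2 |   0 | ahccdcffaaeehhfdhbedgbhfbfgd
   3 |  17 | bedgbhfbfgd
   4 |  24 | bfgd
   5 |  21 | bhfbfgd
   6 |   2 | ccdcffaaeehhfdhbedgbhfbfgd
   7 |   3 | cdcffaaeehhfdhbedgbhfbfgd
   8 |   5 | cffaaeehhfdhbedgbhfbfgd
   9 |  27 | d
  10 |   4 | dcffaaeehhfdhbedgbhfbfgd
  11 |  19 | dgbhfbfgd
  12 |  15 | dhbedgbhfbfgd
  13 |  18 | edgbhfbfgd
  14 |  10 | eehhfdhbedgbhfbfgd
  15 |  11 | ehhfdhbedgbhfbfgd
  16 |   7 | faaeehhfdhbedgbhfbfgd
  17 |  23 | fbfgd
  18 |  14 | fdhbedgbhfbfgd
  19 |   6 | ffaaeehhfdhbedgbhfbfgd
  20 |  25 | fgd
  21 |  20 | gbhfbfgd
  22 |  26 | gd
  23 |  16 | hbedgbhfbfgd
  24 |   1 | hccdcffaaeehhfdhbedgbhfbfgd
  25 |  22 | hfbfgd
  26 |  13 | hfdhbedgbhfbfgd
  27 |  12 | hhfdhbedgbhfbfgd

SA = [8, 9, 0, 17, 24, 21, 2, 3, 5, 27, 4, 19, 15, 18, 10, 11, 7, 23, 14, 6, 25, 20, 26, 16, 1, 22, 13, 12]
[i] adj suffixes → lcp
  [1] 8/9 → 1 ('a')
  [2] 9/0 → 1 ('a')
  [3] 0/17 → 0 ('')
  [4] 17/24 → 1 ('b')
  [5] 24/21 → 1 ('b')
  [6] 21/2 → 0 ('')
  [7] 2/3 → 1 ('c')
  [8] 3/5 → 1 ('c')
  [9] 5/27 → 0 ('')
  [10] 27/4 → 1 ('d')
  [11] 4/19 → 1 ('d')
  [12] 19/15 → 1 ('d')
  [13] 15/18 → 0 ('')
  [14] 18/10 → 1 ('e')
  [15] 10/11 → 1 ('e')
  [16] 11/7 → 0 ('')
  [17] 7/23 → 1 ('f')
  [18] 23/14 → 1 ('f')
  [19] 14/6 → 1 ('f')
  [20] 6/25 → 1 ('f')
  [21] 25/20 → 0 ('')
  [22] 20/26 → 1 ('g')
  [23] 26/16 → 0 ('')
  [24] 16/1 → 1 ('h')
  [25] 1/22 → 1 ('h')
  [26] 22/13 → 2 ('hf')
  [27] 13/12 → 1 ('h')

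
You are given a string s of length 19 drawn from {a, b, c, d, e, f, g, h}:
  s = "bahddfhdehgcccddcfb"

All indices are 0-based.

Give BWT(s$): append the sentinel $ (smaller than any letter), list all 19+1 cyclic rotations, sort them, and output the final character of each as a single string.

bbf$gccddchhddcdhafe

rank  rotation              last
    0  $bahddfhdehgcccddcfb  b
    1  ahddfhdehgcccddcfb$b  b
    2  b$bahddfhdehgcccddcf  f
    3  bahddfhdehgcccddcfb$  $
    4  cccddcfb$bahddfhdehg  g
    5  ccddcfb$bahddfhdehgc  c
    6  cddcfb$bahddfhdehgcc  c
    7  cfb$bahddfhdehgcccdd  d
    8  dcfb$bahddfhdehgcccd  d
    9  ddcfb$bahddfhdehgccc  c
   10  ddfhdehgcccddcfb$bah  h
   11  dehgcccddcfb$bahddfh  h
   12  dfhdehgcccddcfb$bahd  d
   13  ehgcccddcfb$bahddfhd  d
   14  fb$bahddfhdehgcccddc  c
   15  fhdehgcccddcfb$bahdd  d
   16  gcccddcfb$bahddfhdeh  h
   17  hddfhdehgcccddcfb$ba  a
   18  hdehgcccddcfb$bahddf  f
   19  hgcccddcfb$bahddfhde  e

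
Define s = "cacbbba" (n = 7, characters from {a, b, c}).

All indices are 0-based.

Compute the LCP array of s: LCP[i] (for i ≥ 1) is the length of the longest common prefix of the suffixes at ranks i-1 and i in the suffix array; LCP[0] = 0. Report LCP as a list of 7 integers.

rank | idx | suffix
   0 |   6 | a
   1 |   1 | acbbba
   2 |   5 | ba
   3 |   4 | bba
   4 |   3 | bbba
   5 |   0 | cacbbba
   6 |   2 | cbbba

SA = [6, 1, 5, 4, 3, 0, 2]
[i] adj suffixes → lcp
  [1] 6/1 → 1 ('a')
  [2] 1/5 → 0 ('')
  [3] 5/4 → 1 ('b')
  [4] 4/3 → 2 ('bb')
  [5] 3/0 → 0 ('')
  [6] 0/2 → 1 ('c')

[0, 1, 0, 1, 2, 0, 1]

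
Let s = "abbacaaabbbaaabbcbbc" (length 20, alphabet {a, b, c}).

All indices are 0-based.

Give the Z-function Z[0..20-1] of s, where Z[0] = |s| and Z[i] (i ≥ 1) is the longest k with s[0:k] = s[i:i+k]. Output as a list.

Z[0]=20
i=1: i≥r, start 0; Z[1]=0
i=2: i≥r, start 0; Z[2]=0
i=3: i≥r, start 0; Z[3]=1 scan→box=[3,4)
i=4: i≥r, start 0; Z[4]=0
i=5: i≥r, start 0; Z[5]=1 scan→box=[5,6)
i=6: i≥r, start 0; Z[6]=1 scan→box=[6,7)
i=7: i≥r, start 0; Z[7]=3 scan→box=[7,10)
i=8: min(r-i=2, Z[1]=0)=0; Z[8]=0
i=9: min(r-i=1, Z[2]=0)=0; Z[9]=0
i=10: i≥r, start 0; Z[10]=0
i=11: i≥r, start 0; Z[11]=1 scan→box=[11,12)
i=12: i≥r, start 0; Z[12]=1 scan→box=[12,13)
i=13: i≥r, start 0; Z[13]=3 scan→box=[13,16)
i=14: min(r-i=2, Z[1]=0)=0; Z[14]=0
i=15: min(r-i=1, Z[2]=0)=0; Z[15]=0
i=16: i≥r, start 0; Z[16]=0
i=17: i≥r, start 0; Z[17]=0
i=18: i≥r, start 0; Z[18]=0
i=19: i≥r, start 0; Z[19]=0

[20, 0, 0, 1, 0, 1, 1, 3, 0, 0, 0, 1, 1, 3, 0, 0, 0, 0, 0, 0]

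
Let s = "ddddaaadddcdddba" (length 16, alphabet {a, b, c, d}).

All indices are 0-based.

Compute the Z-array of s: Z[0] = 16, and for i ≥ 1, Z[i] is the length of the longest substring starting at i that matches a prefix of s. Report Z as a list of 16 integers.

Z[0]=16
i=1: outside box; Z[1]=3 scan→box=[1,4)
i=2: min(r-i=2, Z[1]=3)=2; Z[2]=2
i=3: min(r-i=1, Z[2]=2)=1; Z[3]=1
i=4: outside box; Z[4]=0
i=5: outside box; Z[5]=0
i=6: outside box; Z[6]=0
i=7: outside box; Z[7]=3 scan→box=[7,10)
i=8: min(r-i=2, Z[1]=3)=2; Z[8]=2
i=9: min(r-i=1, Z[2]=2)=1; Z[9]=1
i=10: outside box; Z[10]=0
i=11: outside box; Z[11]=3 scan→box=[11,14)
i=12: min(r-i=2, Z[1]=3)=2; Z[12]=2
i=13: min(r-i=1, Z[2]=2)=1; Z[13]=1
i=14: outside box; Z[14]=0
i=15: outside box; Z[15]=0

[16, 3, 2, 1, 0, 0, 0, 3, 2, 1, 0, 3, 2, 1, 0, 0]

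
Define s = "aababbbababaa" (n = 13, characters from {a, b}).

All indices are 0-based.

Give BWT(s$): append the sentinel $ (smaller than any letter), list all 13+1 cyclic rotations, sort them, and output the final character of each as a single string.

rank  rotation        last
    0  $aababbbababaa  a
    1  a$aababbbababa  a
    2  aa$aababbbabab  b
    3  aababbbababaa$  $
    4  abaa$aababbbab  b
    5  ababaa$aababbb  b
    6  ababbbababaa$a  a
    7  abbbababaa$aab  b
    8  baa$aababbbaba  a
    9  babaa$aababbba  a
   10  bababaa$aababb  b
   11  babbbababaa$aa  a
   12  bbababaa$aabab  b
   13  bbbababaa$aaba  a

aab$bbabaababa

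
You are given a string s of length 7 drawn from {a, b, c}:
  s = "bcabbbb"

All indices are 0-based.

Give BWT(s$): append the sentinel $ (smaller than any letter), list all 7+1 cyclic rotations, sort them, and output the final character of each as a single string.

bcbbba$b

rank  rotation  last
    0  $bcabbbb  b
    1  abbbb$bc  c
    2  b$bcabbb  b
    3  bb$bcabb  b
    4  bbb$bcab  b
    5  bbbb$bca  a
    6  bcabbbb$  $
    7  cabbbb$b  b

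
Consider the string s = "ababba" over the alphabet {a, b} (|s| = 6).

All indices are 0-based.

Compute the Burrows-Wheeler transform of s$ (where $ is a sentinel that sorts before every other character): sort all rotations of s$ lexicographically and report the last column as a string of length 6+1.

ab$bbaa

rank  rotation last
    0  $ababba  a
    1  a$ababb  b
    2  ababba$  $
    3  abba$ab  b
    4  ba$abab  b
    5  babba$a  a
    6  bba$aba  a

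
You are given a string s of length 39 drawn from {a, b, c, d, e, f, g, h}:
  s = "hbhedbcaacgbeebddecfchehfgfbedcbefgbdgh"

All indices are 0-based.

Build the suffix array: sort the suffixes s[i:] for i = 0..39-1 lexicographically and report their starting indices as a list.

[7, 8, 5, 14, 35, 27, 11, 31, 1, 6, 30, 18, 9, 20, 4, 29, 15, 16, 36, 13, 17, 3, 28, 12, 32, 22, 26, 19, 33, 24, 34, 10, 25, 37, 38, 0, 2, 21, 23]

sorted suffixes:
  #0 SA[0]=7  'aacgbeebddecfchehfgfbedcbefgbdgh'
  #1 SA[1]=8  'acgbeebddecfchehfgfbedcbefgbdgh'
  #2 SA[2]=5  'bcaacgbeebddecfchehfgfbedcbefgbdgh'
  #3 SA[3]=14  'bddecfchehfgfbedcbefgbdgh'
  #4 SA[4]=35  'bdgh'
  #5 SA[5]=27  'bedcbefgbdgh'
  #6 SA[6]=11  'beebddecfchehfgfbedcbefgbdgh'
  #7 SA[7]=31  'befgbdgh'
  #8 SA[8]=1  'bhedbcaacgbeebddecfchehfgfbedcbefgbdgh'
  #9 SA[9]=6  'caacgbeebddecfchehfgfbedcbefgbdgh'
  #10 SA[10]=30  'cbefgbdgh'
  #11 SA[11]=18  'cfchehfgfbedcbefgbdgh'
  #12 SA[12]=9  'cgbeebddecfchehfgfbedcbefgbdgh'
  #13 SA[13]=20  'chehfgfbedcbefgbdgh'
  #14 SA[14]=4  'dbcaacgbeebddecfchehfgfbedcbefgbdgh'
  #15 SA[15]=29  'dcbefgbdgh'
  #16 SA[16]=15  'ddecfchehfgfbedcbefgbdgh'
  #17 SA[17]=16  'decfchehfgfbedcbefgbdgh'
  #18 SA[18]=36  'dgh'
  #19 SA[19]=13  'ebddecfchehfgfbedcbefgbdgh'
  #20 SA[20]=17  'ecfchehfgfbedcbefgbdgh'
  #21 SA[21]=3  'edbcaacgbeebddecfchehfgfbedcbefgbdgh'
  #22 SA[22]=28  'edcbefgbdgh'
  #23 SA[23]=12  'eebddecfchehfgfbedcbefgbdgh'
  #24 SA[24]=32  'efgbdgh'
  #25 SA[25]=22  'ehfgfbedcbefgbdgh'
  #26 SA[26]=26  'fbedcbefgbdgh'
  #27 SA[27]=19  'fchehfgfbedcbefgbdgh'
  #28 SA[28]=33  'fgbdgh'
  #29 SA[29]=24  'fgfbedcbefgbdgh'
  #30 SA[30]=34  'gbdgh'
  #31 SA[31]=10  'gbeebddecfchehfgfbedcbefgbdgh'
  #32 SA[32]=25  'gfbedcbefgbdgh'
  #33 SA[33]=37  'gh'
  #34 SA[34]=38  'h'
  #35 SA[35]=0  'hbhedbcaacgbeebddecfchehfgfbedcbefgbdgh'
  #36 SA[36]=2  'hedbcaacgbeebddecfchehfgfbedcbefgbdgh'
  #37 SA[37]=21  'hehfgfbedcbefgbdgh'
  #38 SA[38]=23  'hfgfbedcbefgbdgh'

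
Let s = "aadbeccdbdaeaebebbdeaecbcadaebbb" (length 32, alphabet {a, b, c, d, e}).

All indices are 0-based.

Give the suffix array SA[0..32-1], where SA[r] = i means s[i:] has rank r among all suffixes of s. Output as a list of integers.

sorted suffixes:
  #0 SA[0]=0  'aadbeccdbdaeaebebbdeaecbcadaebbb'
  #1 SA[1]=25  'adaebbb'
  #2 SA[2]=1  'adbeccdbdaeaebebbdeaecbcadaebbb'
  #3 SA[3]=10  'aeaebebbdeaecbcadaebbb'
  #4 SA[4]=27  'aebbb'
  #5 SA[5]=12  'aebebbdeaecbcadaebbb'
  #6 SA[6]=20  'aecbcadaebbb'
  #7 SA[7]=31  'b'
  #8 SA[8]=30  'bb'
  #9 SA[9]=29  'bbb'
  #10 SA[10]=16  'bbdeaecbcadaebbb'
  #11 SA[11]=23  'bcadaebbb'
  #12 SA[12]=8  'bdaeaebebbdeaecbcadaebbb'
  #13 SA[13]=17  'bdeaecbcadaebbb'
  #14 SA[14]=14  'bebbdeaecbcadaebbb'
  #15 SA[15]=3  'beccdbdaeaebebbdeaecbcadaebbb'
  #16 SA[16]=24  'cadaebbb'
  #17 SA[17]=22  'cbcadaebbb'
  #18 SA[18]=5  'ccdbdaeaebebbdeaecbcadaebbb'
  #19 SA[19]=6  'cdbdaeaebebbdeaecbcadaebbb'
  #20 SA[20]=9  'daeaebebbdeaecbcadaebbb'
  #21 SA[21]=26  'daebbb'
  #22 SA[22]=7  'dbdaeaebebbdeaecbcadaebbb'
  #23 SA[23]=2  'dbeccdbdaeaebebbdeaecbcadaebbb'
  #24 SA[24]=18  'deaecbcadaebbb'
  #25 SA[25]=11  'eaebebbdeaecbcadaebbb'
  #26 SA[26]=19  'eaecbcadaebbb'
  #27 SA[27]=28  'ebbb'
  #28 SA[28]=15  'ebbdeaecbcadaebbb'
  #29 SA[29]=13  'ebebbdeaecbcadaebbb'
  #30 SA[30]=21  'ecbcadaebbb'
  #31 SA[31]=4  'eccdbdaeaebebbdeaecbcadaebbb'

[0, 25, 1, 10, 27, 12, 20, 31, 30, 29, 16, 23, 8, 17, 14, 3, 24, 22, 5, 6, 9, 26, 7, 2, 18, 11, 19, 28, 15, 13, 21, 4]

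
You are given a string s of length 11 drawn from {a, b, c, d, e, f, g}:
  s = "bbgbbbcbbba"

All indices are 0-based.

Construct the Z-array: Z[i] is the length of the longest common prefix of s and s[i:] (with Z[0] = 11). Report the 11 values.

[11, 1, 0, 2, 2, 1, 0, 2, 2, 1, 0]

Z[0]=11
i=1: outside box; Z[1]=1 grow→box=[1,2)
i=2: outside box; Z[2]=0
i=3: outside box; Z[3]=2 grow→box=[3,5)
i=4: min(r-i=1, Z[1]=1)=1; Z[4]=2 grow→box=[4,6)
i=5: min(r-i=1, Z[1]=1)=1; Z[5]=1
i=6: outside box; Z[6]=0
i=7: outside box; Z[7]=2 grow→box=[7,9)
i=8: min(r-i=1, Z[1]=1)=1; Z[8]=2 grow→box=[8,10)
i=9: min(r-i=1, Z[1]=1)=1; Z[9]=1
i=10: outside box; Z[10]=0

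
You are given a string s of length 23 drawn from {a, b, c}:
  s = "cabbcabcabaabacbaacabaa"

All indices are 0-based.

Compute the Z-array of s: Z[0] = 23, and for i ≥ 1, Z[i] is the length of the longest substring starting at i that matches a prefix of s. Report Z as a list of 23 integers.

Z[0]=23
i=1: i≥r, start 0; Z[1]=0
i=2: i≥r, start 0; Z[2]=0
i=3: i≥r, start 0; Z[3]=0
i=4: i≥r, start 0; Z[4]=3 grow→box=[4,7)
i=5: min(r-i=2, Z[1]=0)=0; Z[5]=0
i=6: min(r-i=1, Z[2]=0)=0; Z[6]=0
i=7: i≥r, start 0; Z[7]=3 grow→box=[7,10)
i=8: min(r-i=2, Z[1]=0)=0; Z[8]=0
i=9: min(r-i=1, Z[2]=0)=0; Z[9]=0
i=10: i≥r, start 0; Z[10]=0
i=11: i≥r, start 0; Z[11]=0
i=12: i≥r, start 0; Z[12]=0
i=13: i≥r, start 0; Z[13]=0
i=14: i≥r, start 0; Z[14]=1 grow→box=[14,15)
i=15: i≥r, start 0; Z[15]=0
i=16: i≥r, start 0; Z[16]=0
i=17: i≥r, start 0; Z[17]=0
i=18: i≥r, start 0; Z[18]=3 grow→box=[18,21)
i=19: min(r-i=2, Z[1]=0)=0; Z[19]=0
i=20: min(r-i=1, Z[2]=0)=0; Z[20]=0
i=21: i≥r, start 0; Z[21]=0
i=22: i≥r, start 0; Z[22]=0

[23, 0, 0, 0, 3, 0, 0, 3, 0, 0, 0, 0, 0, 0, 1, 0, 0, 0, 3, 0, 0, 0, 0]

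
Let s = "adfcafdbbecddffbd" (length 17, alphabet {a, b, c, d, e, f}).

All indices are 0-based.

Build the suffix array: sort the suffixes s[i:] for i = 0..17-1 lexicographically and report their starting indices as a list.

sorted suffixes:
  #0 SA[0]=0  'adfcafdbbecddffbd'
  #1 SA[1]=4  'afdbbecddffbd'
  #2 SA[2]=7  'bbecddffbd'
  #3 SA[3]=15  'bd'
  #4 SA[4]=8  'becddffbd'
  #5 SA[5]=3  'cafdbbecddffbd'
  #6 SA[6]=10  'cddffbd'
  #7 SA[7]=16  'd'
  #8 SA[8]=6  'dbbecddffbd'
  #9 SA[9]=11  'ddffbd'
  #10 SA[10]=1  'dfcafdbbecddffbd'
  #11 SA[11]=12  'dffbd'
  #12 SA[12]=9  'ecddffbd'
  #13 SA[13]=14  'fbd'
  #14 SA[14]=2  'fcafdbbecddffbd'
  #15 SA[15]=5  'fdbbecddffbd'
  #16 SA[16]=13  'ffbd'

[0, 4, 7, 15, 8, 3, 10, 16, 6, 11, 1, 12, 9, 14, 2, 5, 13]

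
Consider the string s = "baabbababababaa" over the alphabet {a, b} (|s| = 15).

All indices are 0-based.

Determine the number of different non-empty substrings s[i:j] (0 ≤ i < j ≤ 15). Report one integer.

75

rank | idx | suffix
   0 |  14 | a
   1 |  13 | aa
   2 |   1 | aabbababababaa
   3 |  11 | abaa
   4 |   9 | ababaa
   5 |   7 | abababaa
   6 |   5 | ababababaa
   7 |   2 | abbababababaa
   8 |  12 | baa
   9 |   0 | baabbababababaa
  10 |  10 | babaa
  11 |   8 | bababaa
  12 |   6 | babababaa
  13 |   4 | bababababaa
  14 |   3 | bbababababaa

SA = [14, 13, 1, 11, 9, 7, 5, 2, 12, 0, 10, 8, 6, 4, 3]
[i] adj suffixes → lcp
  [1] 14/13 → 1 ('a')
  [2] 13/1 → 2 ('aa')
  [3] 1/11 → 1 ('a')
  [4] 11/9 → 3 ('aba')
  [5] 9/7 → 5 ('ababa')
  [6] 7/5 → 7 ('abababa')
  [7] 5/2 → 2 ('ab')
  [8] 2/12 → 0 ('')
  [9] 12/0 → 3 ('baa')
  [10] 0/10 → 2 ('ba')
  [11] 10/8 → 4 ('baba')
  [12] 8/6 → 6 ('bababa')
  [13] 6/4 → 8 ('babababa')
  [14] 4/3 → 1 ('b')

n(n+1)/2 = 15·16/2 = 120
Σ LCP = 0 + 1 + 2 + 1 + 3 + 5 + 7 + 2 + 0 + 3 + 2 + 4 + 6 + 8 + 1 = 45
distinct = 120 − 45 = 75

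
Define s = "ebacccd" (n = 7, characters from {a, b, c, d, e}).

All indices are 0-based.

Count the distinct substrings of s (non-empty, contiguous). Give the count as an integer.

rank→(start, suffix):
  0 → (2, 'acccd')
  1 → (1, 'bacccd')
  2 → (3, 'cccd')
  3 → (4, 'ccd')
  4 → (5, 'cd')
  5 → (6, 'd')
  6 → (0, 'ebacccd')

SA = [2, 1, 3, 4, 5, 6, 0]
[i] adj suffixes → lcp
  [1] 2/1 → 0 ('')
  [2] 1/3 → 0 ('')
  [3] 3/4 → 2 ('cc')
  [4] 4/5 → 1 ('c')
  [5] 5/6 → 0 ('')
  [6] 6/0 → 0 ('')

n(n+1)/2 = 7·8/2 = 28
Σ LCP = 0 + 0 + 0 + 2 + 1 + 0 + 0 = 3
distinct = 28 − 3 = 25

25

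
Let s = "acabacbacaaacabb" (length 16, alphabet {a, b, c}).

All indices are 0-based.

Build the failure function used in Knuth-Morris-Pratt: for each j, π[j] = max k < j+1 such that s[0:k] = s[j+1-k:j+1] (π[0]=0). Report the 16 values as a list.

[0, 0, 1, 0, 1, 2, 0, 1, 2, 3, 1, 1, 2, 3, 4, 0]

π[0] = 0
j=1 s[j]='c': π[1]=0 (border '')
j=2 s[j]='a': π[2]=1 (border 'a')
j=3 s[j]='b': k: 1→0; π[3]=0 (border '')
j=4 s[j]='a': π[4]=1 (border 'a')
j=5 s[j]='c': π[5]=2 (border 'ac')
j=6 s[j]='b': k: 2→0; π[6]=0 (border '')
j=7 s[j]='a': π[7]=1 (border 'a')
j=8 s[j]='c': π[8]=2 (border 'ac')
j=9 s[j]='a': π[9]=3 (border 'aca')
j=10 s[j]='a': k: 3→1→0; π[10]=1 (border 'a')
j=11 s[j]='a': k: 1→0; π[11]=1 (border 'a')
j=12 s[j]='c': π[12]=2 (border 'ac')
j=13 s[j]='a': π[13]=3 (border 'aca')
j=14 s[j]='b': π[14]=4 (border 'acab')
j=15 s[j]='b': k: 4→0; π[15]=0 (border '')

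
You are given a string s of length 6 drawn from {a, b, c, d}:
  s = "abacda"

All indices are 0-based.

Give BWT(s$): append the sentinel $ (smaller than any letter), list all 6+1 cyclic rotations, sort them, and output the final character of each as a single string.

ad$baac

rank  rotation last
    0  $abacda  a
    1  a$abacd  d
    2  abacda$  $
    3  acda$ab  b
    4  bacda$a  a
    5  cda$aba  a
    6  da$abac  c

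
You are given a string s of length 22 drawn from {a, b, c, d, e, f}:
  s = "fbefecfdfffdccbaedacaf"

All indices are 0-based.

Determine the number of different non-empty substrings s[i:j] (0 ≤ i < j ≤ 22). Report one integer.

sorted suffixes:
  #0 SA[0]=18  'acaf'
  #1 SA[1]=15  'aedacaf'
  #2 SA[2]=20  'af'
  #3 SA[3]=14  'baedacaf'
  #4 SA[4]=1  'befecfdfffdccbaedacaf'
  #5 SA[5]=19  'caf'
  #6 SA[6]=13  'cbaedacaf'
  #7 SA[7]=12  'ccbaedacaf'
  #8 SA[8]=5  'cfdfffdccbaedacaf'
  #9 SA[9]=17  'dacaf'
  #10 SA[10]=11  'dccbaedacaf'
  #11 SA[11]=7  'dfffdccbaedacaf'
  #12 SA[12]=4  'ecfdfffdccbaedacaf'
  #13 SA[13]=16  'edacaf'
  #14 SA[14]=2  'efecfdfffdccbaedacaf'
  #15 SA[15]=21  'f'
  #16 SA[16]=0  'fbefecfdfffdccbaedacaf'
  #17 SA[17]=10  'fdccbaedacaf'
  #18 SA[18]=6  'fdfffdccbaedacaf'
  #19 SA[19]=3  'fecfdfffdccbaedacaf'
  #20 SA[20]=9  'ffdccbaedacaf'
  #21 SA[21]=8  'fffdccbaedacaf'

SA = [18, 15, 20, 14, 1, 19, 13, 12, 5, 17, 11, 7, 4, 16, 2, 21, 0, 10, 6, 3, 9, 8]
i: (SA[i-1],SA[i]) lcp shared
  1: (18,15) 1 'a'
  2: (15,20) 1 'a'
  3: (20,14) 0 ''
  4: (14,1) 1 'b'
  5: (1,19) 0 ''
  6: (19,13) 1 'c'
  7: (13,12) 1 'c'
  8: (12,5) 1 'c'
  9: (5,17) 0 ''
  10: (17,11) 1 'd'
  11: (11,7) 1 'd'
  12: (7,4) 0 ''
  13: (4,16) 1 'e'
  14: (16,2) 1 'e'
  15: (2,21) 0 ''
  16: (21,0) 1 'f'
  17: (0,10) 1 'f'
  18: (10,6) 2 'fd'
  19: (6,3) 1 'f'
  20: (3,9) 1 'f'
  21: (9,8) 2 'ff'

n(n+1)/2 = 22·23/2 = 253
Σ LCP = 0 + 1 + 1 + 0 + 1 + 0 + 1 + 1 + 1 + 0 + 1 + 1 + 0 + 1 + 1 + 0 + 1 + 1 + 2 + 1 + 1 + 2 = 18
distinct = 253 − 18 = 235

235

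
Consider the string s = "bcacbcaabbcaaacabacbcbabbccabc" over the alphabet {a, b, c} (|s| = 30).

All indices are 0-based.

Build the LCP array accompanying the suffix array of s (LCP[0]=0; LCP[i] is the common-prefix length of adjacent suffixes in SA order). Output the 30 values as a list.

[0, 2, 2, 1, 2, 4, 2, 1, 2, 4, 0, 2, 1, 3, 1, 2, 4, 3, 2, 2, 0, 1, 3, 2, 3, 2, 1, 2, 3, 1]

sorted suffixes:
  #0 SA[0]=11  'aaacabacbcbabbccabc'
  #1 SA[1]=6  'aabbcaaacabacbcbabbccabc'
  #2 SA[2]=12  'aacabacbcbabbccabc'
  #3 SA[3]=15  'abacbcbabbccabc'
  #4 SA[4]=7  'abbcaaacabacbcbabbccabc'
  #5 SA[5]=22  'abbccabc'
  #6 SA[6]=27  'abc'
  #7 SA[7]=13  'acabacbcbabbccabc'
  #8 SA[8]=2  'acbcaabbcaaacabacbcbabbccabc'
  #9 SA[9]=17  'acbcbabbccabc'
  #10 SA[10]=21  'babbccabc'
  #11 SA[11]=16  'bacbcbabbccabc'
  #12 SA[12]=8  'bbcaaacabacbcbabbccabc'
  #13 SA[13]=23  'bbccabc'
  #14 SA[14]=28  'bc'
  #15 SA[15]=9  'bcaaacabacbcbabbccabc'
  #16 SA[16]=4  'bcaabbcaaacabacbcbabbccabc'
  #17 SA[17]=0  'bcacbcaabbcaaacabacbcbabbccabc'
  #18 SA[18]=19  'bcbabbccabc'
  #19 SA[19]=24  'bccabc'
  #20 SA[20]=29  'c'
  #21 SA[21]=10  'caaacabacbcbabbccabc'
  #22 SA[22]=5  'caabbcaaacabacbcbabbccabc'
  #23 SA[23]=14  'cabacbcbabbccabc'
  #24 SA[24]=26  'cabc'
  #25 SA[25]=1  'cacbcaabbcaaacabacbcbabbccabc'
  #26 SA[26]=20  'cbabbccabc'
  #27 SA[27]=3  'cbcaabbcaaacabacbcbabbccabc'
  #28 SA[28]=18  'cbcbabbccabc'
  #29 SA[29]=25  'ccabc'

SA = [11, 6, 12, 15, 7, 22, 27, 13, 2, 17, 21, 16, 8, 23, 28, 9, 4, 0, 19, 24, 29, 10, 5, 14, 26, 1, 20, 3, 18, 25]
[i] adj suffixes → lcp
  [1] 11/6 → 2 ('aa')
  [2] 6/12 → 2 ('aa')
  [3] 12/15 → 1 ('a')
  [4] 15/7 → 2 ('ab')
  [5] 7/22 → 4 ('abbc')
  [6] 22/27 → 2 ('ab')
  [7] 27/13 → 1 ('a')
  [8] 13/2 → 2 ('ac')
  [9] 2/17 → 4 ('acbc')
  [10] 17/21 → 0 ('')
  [11] 21/16 → 2 ('ba')
  [12] 16/8 → 1 ('b')
  [13] 8/23 → 3 ('bbc')
  [14] 23/28 → 1 ('b')
  [15] 28/9 → 2 ('bc')
  [16] 9/4 → 4 ('bcaa')
  [17] 4/0 → 3 ('bca')
  [18] 0/19 → 2 ('bc')
  [19] 19/24 → 2 ('bc')
  [20] 24/29 → 0 ('')
  [21] 29/10 → 1 ('c')
  [22] 10/5 → 3 ('caa')
  [23] 5/14 → 2 ('ca')
  [24] 14/26 → 3 ('cab')
  [25] 26/1 → 2 ('ca')
  [26] 1/20 → 1 ('c')
  [27] 20/3 → 2 ('cb')
  [28] 3/18 → 3 ('cbc')
  [29] 18/25 → 1 ('c')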